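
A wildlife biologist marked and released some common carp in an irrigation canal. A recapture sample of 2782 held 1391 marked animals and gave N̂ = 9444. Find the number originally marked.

From N = M·C/R: M = N·R / C = 9444·1391 / 2782 = 13136604 / 2782 = 4722.

M = 4722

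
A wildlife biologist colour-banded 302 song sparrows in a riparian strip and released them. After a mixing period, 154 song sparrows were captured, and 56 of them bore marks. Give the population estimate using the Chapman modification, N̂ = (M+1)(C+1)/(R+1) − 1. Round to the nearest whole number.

N̂ = (302+1)(154+1)/(56+1) − 1 = 303·155/57 − 1
= 46965/57 − 1 ≈ 823.9 − 1 ≈ 822.9 → 823

N ≈ 823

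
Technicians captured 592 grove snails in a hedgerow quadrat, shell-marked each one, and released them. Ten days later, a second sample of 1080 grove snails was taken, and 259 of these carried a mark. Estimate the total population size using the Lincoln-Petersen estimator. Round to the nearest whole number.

N ≈ 2469

N = (592 × 1080) / 259 = 639360 / 259 ≈ 2468.6 → 2469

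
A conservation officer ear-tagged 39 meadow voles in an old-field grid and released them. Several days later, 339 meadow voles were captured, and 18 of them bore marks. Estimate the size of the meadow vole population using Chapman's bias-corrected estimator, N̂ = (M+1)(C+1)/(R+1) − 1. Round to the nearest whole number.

N ≈ 715

N̂ = (39+1)(339+1)/(18+1) − 1 = 40·340/19 − 1
= 13600/19 − 1 ≈ 715.8 − 1 ≈ 714.8 → 715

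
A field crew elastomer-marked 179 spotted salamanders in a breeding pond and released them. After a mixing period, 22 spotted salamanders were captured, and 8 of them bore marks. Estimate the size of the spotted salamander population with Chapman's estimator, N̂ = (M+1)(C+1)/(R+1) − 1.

N̂ = (179+1)(22+1)/(8+1) − 1 = 180·23/9 − 1
= 4140/9 − 1 = 460 − 1 = 459

N = 459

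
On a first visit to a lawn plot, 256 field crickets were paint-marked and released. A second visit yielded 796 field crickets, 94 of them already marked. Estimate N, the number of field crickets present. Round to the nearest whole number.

If marked individuals mix randomly, R/C ≈ M/N, giving N ≈ M·C/R.
N = (256 × 796) / 94 = 203776 / 94 ≈ 2167.8 → 2168

N ≈ 2168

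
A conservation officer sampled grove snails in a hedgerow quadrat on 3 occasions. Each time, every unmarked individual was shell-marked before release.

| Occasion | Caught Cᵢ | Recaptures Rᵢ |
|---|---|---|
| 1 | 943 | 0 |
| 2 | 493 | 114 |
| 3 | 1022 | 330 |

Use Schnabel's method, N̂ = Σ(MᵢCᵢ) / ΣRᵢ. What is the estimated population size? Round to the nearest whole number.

N ≈ 4090

Marked at large before each occasion: Mᵢ = Σⱼ<ᵢ (Cⱼ − Rⱼ) → M1=0, M2=943, M3=1322
Σ MᵢCᵢ = 0·943 + 943·493 + 1322·1022 = 0 + 464899 + 1351084 = 1815983
Σ Rᵢ = 0 + 114 + 330 = 444
N̂ = 1815983 / 444 ≈ 4090.1 → 4090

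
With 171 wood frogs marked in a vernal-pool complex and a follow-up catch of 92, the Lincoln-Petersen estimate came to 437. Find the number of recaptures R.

From N = M·C/R: R = M·C / N = 171·92 / 437 = 15732 / 437 = 36.

R = 36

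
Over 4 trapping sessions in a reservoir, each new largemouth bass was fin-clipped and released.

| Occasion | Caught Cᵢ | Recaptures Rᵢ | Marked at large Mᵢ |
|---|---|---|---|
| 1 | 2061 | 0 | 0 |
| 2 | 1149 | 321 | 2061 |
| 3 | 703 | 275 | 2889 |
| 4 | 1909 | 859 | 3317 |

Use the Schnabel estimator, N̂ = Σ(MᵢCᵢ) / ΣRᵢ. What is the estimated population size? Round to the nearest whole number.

N ≈ 7375

Σ MᵢCᵢ = 0·2061 + 2061·1149 + 2889·703 + 3317·1909 = 0 + 2368089 + 2030967 + 6332153 = 10731209
Σ Rᵢ = 0 + 321 + 275 + 859 = 1455
N̂ = 10731209 / 1455 ≈ 7375.4 → 7375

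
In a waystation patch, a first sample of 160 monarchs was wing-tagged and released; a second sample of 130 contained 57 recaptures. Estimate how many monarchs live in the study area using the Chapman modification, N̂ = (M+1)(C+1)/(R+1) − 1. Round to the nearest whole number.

N̂ = (160+1)(130+1)/(57+1) − 1 = 161·131/58 − 1
= 21091/58 − 1 ≈ 363.6 − 1 ≈ 362.6 → 363

N ≈ 363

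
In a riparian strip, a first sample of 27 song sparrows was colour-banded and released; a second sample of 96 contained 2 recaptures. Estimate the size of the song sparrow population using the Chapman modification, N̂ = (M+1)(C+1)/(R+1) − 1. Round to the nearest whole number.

N ≈ 904

N̂ = (27+1)(96+1)/(2+1) − 1 = 28·97/3 − 1
= 2716/3 − 1 ≈ 905.3 − 1 ≈ 904.3 → 904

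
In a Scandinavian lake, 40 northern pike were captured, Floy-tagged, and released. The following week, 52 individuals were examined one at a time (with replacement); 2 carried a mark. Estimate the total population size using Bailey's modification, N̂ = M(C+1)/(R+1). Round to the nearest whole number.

N̂ = 40·(52+1)/(2+1) = 40·53/3 = 2120/3 ≈ 706.7 → 707

N ≈ 707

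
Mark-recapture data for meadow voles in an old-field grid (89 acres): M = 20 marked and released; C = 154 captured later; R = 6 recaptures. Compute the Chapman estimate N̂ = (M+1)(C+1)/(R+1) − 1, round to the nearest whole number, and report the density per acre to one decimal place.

N̂ = 21·155/7 − 1 = 3255/7 − 1 = 464
Density = N̂ / area = 464 / 89 ≈ 5.21 → 5.2 per acre

density ≈ 5.2 meadow voles per acre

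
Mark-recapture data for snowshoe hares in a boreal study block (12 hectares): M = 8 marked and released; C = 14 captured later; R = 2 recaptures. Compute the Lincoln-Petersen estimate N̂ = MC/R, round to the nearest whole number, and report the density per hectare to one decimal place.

N̂ = 8·14/2 = 112/2 = 56
Density = N̂ / area = 56 / 12 ≈ 4.67 → 4.7 per hectare

density ≈ 4.7 snowshoe hares per hectare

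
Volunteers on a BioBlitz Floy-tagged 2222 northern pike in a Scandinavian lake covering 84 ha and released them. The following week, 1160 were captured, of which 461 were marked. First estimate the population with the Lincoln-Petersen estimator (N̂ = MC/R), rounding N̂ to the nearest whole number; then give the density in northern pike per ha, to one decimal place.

N̂ = 2222·1160/461 = 2577520/461 ≈ 5591.1 → 5591
Density = N̂ / area = 5591 / 84 ≈ 66.56 → 66.6 per ha

density ≈ 66.6 northern pike per ha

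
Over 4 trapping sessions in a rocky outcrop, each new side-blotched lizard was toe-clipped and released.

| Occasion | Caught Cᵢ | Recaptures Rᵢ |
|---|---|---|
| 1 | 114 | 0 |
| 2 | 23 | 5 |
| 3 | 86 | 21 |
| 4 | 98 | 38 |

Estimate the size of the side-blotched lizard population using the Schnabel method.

N = 520

Marked at large before each occasion: Mᵢ = Σⱼ<ᵢ (Cⱼ − Rⱼ) → M1=0, M2=114, M3=132, M4=197
Σ MᵢCᵢ = 0·114 + 114·23 + 132·86 + 197·98 = 0 + 2622 + 11352 + 19306 = 33280
Σ Rᵢ = 0 + 5 + 21 + 38 = 64
N̂ = 33280 / 64 = 520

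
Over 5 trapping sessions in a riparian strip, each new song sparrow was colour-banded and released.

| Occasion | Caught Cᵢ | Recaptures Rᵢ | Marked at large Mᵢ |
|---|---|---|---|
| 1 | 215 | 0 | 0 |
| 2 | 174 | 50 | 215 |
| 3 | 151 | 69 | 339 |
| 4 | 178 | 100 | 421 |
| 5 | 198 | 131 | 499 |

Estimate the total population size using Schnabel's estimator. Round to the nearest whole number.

Σ MᵢCᵢ = 0·215 + 215·174 + 339·151 + 421·178 + 499·198 = 0 + 37410 + 51189 + 74938 + 98802 = 262339
Σ Rᵢ = 0 + 50 + 69 + 100 + 131 = 350
N̂ = 262339 / 350 ≈ 749.5 → 750

N ≈ 750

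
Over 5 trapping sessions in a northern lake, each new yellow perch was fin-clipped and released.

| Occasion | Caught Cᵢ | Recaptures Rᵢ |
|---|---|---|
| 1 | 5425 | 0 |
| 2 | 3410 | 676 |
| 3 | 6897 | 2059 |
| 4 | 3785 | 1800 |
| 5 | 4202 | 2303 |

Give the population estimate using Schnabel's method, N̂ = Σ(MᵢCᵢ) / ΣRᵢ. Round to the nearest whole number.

N ≈ 27,335

Marked at large before each occasion: Mᵢ = Σⱼ<ᵢ (Cⱼ − Rⱼ) → M1=0, M2=5425, M3=8159, M4=12997, M5=14982
Σ MᵢCᵢ = 0·5425 + 5425·3410 + 8159·6897 + 12997·3785 + 14982·4202 = 0 + 18499250 + 56272623 + 49193645 + 62954364 = 186919882
Σ Rᵢ = 0 + 676 + 2059 + 1800 + 2303 = 6838
N̂ = 186919882 / 6838 ≈ 27335.46 → 27335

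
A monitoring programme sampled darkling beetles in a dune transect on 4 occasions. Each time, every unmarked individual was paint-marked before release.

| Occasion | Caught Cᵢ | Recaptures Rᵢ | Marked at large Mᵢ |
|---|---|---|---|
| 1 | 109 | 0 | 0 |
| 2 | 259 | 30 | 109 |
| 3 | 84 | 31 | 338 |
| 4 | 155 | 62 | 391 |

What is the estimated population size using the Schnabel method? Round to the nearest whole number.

Σ MᵢCᵢ = 0·109 + 109·259 + 338·84 + 391·155 = 0 + 28231 + 28392 + 60605 = 117228
Σ Rᵢ = 0 + 30 + 31 + 62 = 123
N̂ = 117228 / 123 ≈ 953.1 → 953

N ≈ 953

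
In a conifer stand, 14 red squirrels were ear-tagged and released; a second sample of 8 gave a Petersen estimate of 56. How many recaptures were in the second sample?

From N = M·C/R: R = M·C / N = 14·8 / 56 = 112 / 56 = 2.

R = 2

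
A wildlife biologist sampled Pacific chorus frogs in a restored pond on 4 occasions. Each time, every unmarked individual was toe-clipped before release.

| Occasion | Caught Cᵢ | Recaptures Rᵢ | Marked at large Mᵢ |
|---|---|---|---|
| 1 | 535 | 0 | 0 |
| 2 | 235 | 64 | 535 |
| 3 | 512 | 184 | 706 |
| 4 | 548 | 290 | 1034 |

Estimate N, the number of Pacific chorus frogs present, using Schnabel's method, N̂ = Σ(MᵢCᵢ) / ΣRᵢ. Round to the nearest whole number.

Σ MᵢCᵢ = 0·535 + 535·235 + 706·512 + 1034·548 = 0 + 125725 + 361472 + 566632 = 1053829
Σ Rᵢ = 0 + 64 + 184 + 290 = 538
N̂ = 1053829 / 538 ≈ 1958.8 → 1959

N ≈ 1959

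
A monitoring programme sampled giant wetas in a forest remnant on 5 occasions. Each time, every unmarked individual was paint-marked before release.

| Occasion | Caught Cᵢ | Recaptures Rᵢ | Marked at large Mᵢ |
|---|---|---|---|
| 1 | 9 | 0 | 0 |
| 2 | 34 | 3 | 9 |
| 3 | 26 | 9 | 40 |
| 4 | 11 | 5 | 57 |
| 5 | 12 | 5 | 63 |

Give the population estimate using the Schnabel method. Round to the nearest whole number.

Σ MᵢCᵢ = 0·9 + 9·34 + 40·26 + 57·11 + 63·12 = 0 + 306 + 1040 + 627 + 756 = 2729
Σ Rᵢ = 0 + 3 + 9 + 5 + 5 = 22
N̂ = 2729 / 22 ≈ 124.0 → 124

N ≈ 124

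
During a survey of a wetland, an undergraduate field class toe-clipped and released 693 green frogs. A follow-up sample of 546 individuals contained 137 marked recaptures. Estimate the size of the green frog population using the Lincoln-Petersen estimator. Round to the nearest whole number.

The marked fraction in the recapture sample should equal the marked fraction in the population: 137/546 = 693/N.
N = (693 × 546) / 137 = 378378 / 137 ≈ 2761.9 → 2762

N ≈ 2762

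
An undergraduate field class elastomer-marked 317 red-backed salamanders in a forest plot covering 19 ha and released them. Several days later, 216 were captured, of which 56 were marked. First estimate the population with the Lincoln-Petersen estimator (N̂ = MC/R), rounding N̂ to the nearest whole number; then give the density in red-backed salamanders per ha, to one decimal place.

N̂ = 317·216/56 = 68472/56 ≈ 1222.7 → 1223
Density = N̂ / area = 1223 / 19 ≈ 64.37 → 64.4 per ha

density ≈ 64.4 red-backed salamanders per ha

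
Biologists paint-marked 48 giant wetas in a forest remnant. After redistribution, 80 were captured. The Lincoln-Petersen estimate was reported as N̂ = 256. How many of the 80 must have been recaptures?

R = 15

From N = M·C/R: R = M·C / N = 48·80 / 256 = 3840 / 256 = 15.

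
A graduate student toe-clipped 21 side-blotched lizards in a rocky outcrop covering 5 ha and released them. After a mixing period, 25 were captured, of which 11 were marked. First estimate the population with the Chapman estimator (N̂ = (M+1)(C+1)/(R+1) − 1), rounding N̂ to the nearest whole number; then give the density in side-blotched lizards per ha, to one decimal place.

density ≈ 9.4 side-blotched lizards per ha

N̂ = 22·26/12 − 1 = 572/12 − 1 ≈ 46.7 → 47
Density = N̂ / area = 47 / 5 ≈ 9.40 → 9.4 per ha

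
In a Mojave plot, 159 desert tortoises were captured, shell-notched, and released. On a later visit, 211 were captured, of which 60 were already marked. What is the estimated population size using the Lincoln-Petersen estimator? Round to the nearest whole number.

N ≈ 559

N = (159 × 211) / 60 = 33549 / 60 ≈ 559.1 → 559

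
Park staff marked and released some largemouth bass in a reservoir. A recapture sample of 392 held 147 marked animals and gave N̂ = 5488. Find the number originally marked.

From N = M·C/R: M = N·R / C = 5488·147 / 392 = 806736 / 392 = 2058.

M = 2058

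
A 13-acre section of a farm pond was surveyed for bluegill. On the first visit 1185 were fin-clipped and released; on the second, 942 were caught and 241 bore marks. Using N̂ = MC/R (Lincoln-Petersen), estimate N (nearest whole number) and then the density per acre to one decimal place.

N̂ = 1185·942/241 = 1116270/241 ≈ 4631.8 → 4632
Density = N̂ / area = 4632 / 13 ≈ 356.31 → 356.3 per acre

density ≈ 356.3 bluegill per acre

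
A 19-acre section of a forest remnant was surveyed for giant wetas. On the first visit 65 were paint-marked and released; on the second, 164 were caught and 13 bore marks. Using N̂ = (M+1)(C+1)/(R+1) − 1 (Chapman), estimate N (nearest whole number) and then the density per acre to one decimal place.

N̂ = 66·165/14 − 1 = 10890/14 − 1 ≈ 776.9 → 777
Density = N̂ / area = 777 / 19 ≈ 40.89 → 40.9 per acre

density ≈ 40.9 giant wetas per acre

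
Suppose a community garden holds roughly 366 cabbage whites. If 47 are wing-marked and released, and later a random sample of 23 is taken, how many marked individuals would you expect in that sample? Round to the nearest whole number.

Expected recaptures E[R] = M·C / N.
E[R] = 47 × 23 / 366 = 1081 / 366 ≈ 3.0 → 3

expected recaptures ≈ 3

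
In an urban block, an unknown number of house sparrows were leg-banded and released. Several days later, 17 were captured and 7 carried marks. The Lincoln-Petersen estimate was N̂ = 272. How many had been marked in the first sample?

From N = M·C/R: M = N·R / C = 272·7 / 17 = 1904 / 17 = 112.

M = 112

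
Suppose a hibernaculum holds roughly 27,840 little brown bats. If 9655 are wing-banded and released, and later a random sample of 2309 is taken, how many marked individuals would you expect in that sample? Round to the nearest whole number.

The marked fraction of the population is 9655/27840, so in a sample of 2309 expect C·(M/N) marked.
E[R] = 9655 × 2309 / 27840 = 22293395 / 27840 ≈ 800.8 → 801

expected recaptures ≈ 801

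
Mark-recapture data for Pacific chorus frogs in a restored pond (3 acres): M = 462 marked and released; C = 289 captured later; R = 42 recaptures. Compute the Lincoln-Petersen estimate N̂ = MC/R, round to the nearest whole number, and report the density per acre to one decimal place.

N̂ = 462·289/42 = 133518/42 = 3179
Density = N̂ / area = 3179 / 3 ≈ 1059.67 → 1059.7 per acre

density ≈ 1059.7 Pacific chorus frogs per acre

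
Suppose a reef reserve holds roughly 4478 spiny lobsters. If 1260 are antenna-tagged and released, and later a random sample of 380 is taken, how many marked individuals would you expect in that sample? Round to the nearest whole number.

expected recaptures ≈ 107

Expected recaptures E[R] = M·C / N.
E[R] = 1260 × 380 / 4478 = 478800 / 4478 ≈ 106.9 → 107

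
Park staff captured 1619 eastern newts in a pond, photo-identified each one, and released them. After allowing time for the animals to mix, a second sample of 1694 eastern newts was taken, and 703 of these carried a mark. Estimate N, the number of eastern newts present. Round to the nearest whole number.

N = (1619 × 1694) / 703 = 2742586 / 703 ≈ 3901.3 → 3901

N ≈ 3901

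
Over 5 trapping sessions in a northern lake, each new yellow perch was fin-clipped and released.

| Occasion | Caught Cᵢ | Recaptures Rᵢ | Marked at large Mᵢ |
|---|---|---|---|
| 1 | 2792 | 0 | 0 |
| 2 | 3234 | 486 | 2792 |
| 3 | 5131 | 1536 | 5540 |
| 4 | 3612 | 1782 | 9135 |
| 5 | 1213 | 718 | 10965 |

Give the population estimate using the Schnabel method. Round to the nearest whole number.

N ≈ 18,521

Σ MᵢCᵢ = 0·2792 + 2792·3234 + 5540·5131 + 9135·3612 + 10965·1213 = 0 + 9029328 + 28425740 + 32995620 + 13300545 = 83751233
Σ Rᵢ = 0 + 486 + 1536 + 1782 + 718 = 4522
N̂ = 83751233 / 4522 ≈ 18520.8 → 18521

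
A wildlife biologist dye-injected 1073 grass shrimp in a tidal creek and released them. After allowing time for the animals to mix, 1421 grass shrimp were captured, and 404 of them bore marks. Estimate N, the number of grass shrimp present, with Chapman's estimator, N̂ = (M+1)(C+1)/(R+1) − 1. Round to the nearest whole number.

N ≈ 3770

N̂ = (1073+1)(1421+1)/(404+1) − 1 = 1074·1422/405 − 1
= 1527228/405 − 1 ≈ 3770.9 − 1 ≈ 3769.9 → 3770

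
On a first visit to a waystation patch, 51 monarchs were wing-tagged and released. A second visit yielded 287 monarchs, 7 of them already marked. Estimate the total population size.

N = 2091

N = (51 × 287) / 7 = 14637 / 7 = 2091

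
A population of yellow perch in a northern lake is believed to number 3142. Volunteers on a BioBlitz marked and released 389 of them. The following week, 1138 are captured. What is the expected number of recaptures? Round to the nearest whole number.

Expected recaptures E[R] = M·C / N.
E[R] = 389 × 1138 / 3142 = 442682 / 3142 ≈ 140.9 → 141

expected recaptures ≈ 141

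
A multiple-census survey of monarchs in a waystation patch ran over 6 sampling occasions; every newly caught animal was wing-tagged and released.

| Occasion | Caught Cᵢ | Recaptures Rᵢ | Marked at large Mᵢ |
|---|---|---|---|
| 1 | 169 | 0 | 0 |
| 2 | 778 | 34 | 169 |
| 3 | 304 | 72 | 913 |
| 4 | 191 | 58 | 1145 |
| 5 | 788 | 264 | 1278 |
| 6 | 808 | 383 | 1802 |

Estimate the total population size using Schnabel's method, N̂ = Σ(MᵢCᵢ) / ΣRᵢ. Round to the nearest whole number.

Σ MᵢCᵢ = 0·169 + 169·778 + 913·304 + 1145·191 + 1278·788 + 1802·808 = 0 + 131482 + 277552 + 218695 + 1007064 + 1456016 = 3090809
Σ Rᵢ = 0 + 34 + 72 + 58 + 264 + 383 = 811
N̂ = 3090809 / 811 ≈ 3811.1 → 3811

N ≈ 3811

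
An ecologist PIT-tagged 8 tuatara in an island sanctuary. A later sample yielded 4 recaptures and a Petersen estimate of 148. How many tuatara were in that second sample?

C = 74

From N = M·C/R: C = N·R / M = 148·4 / 8 = 592 / 8 = 74.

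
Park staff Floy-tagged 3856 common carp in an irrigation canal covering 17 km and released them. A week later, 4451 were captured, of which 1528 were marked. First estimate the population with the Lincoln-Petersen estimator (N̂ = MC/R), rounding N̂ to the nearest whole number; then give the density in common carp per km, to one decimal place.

N̂ = 3856·4451/1528 = 17163056/1528 ≈ 11232.4 → 11232
Density = N̂ / area = 11232 / 17 ≈ 660.71 → 660.7 per km

density ≈ 660.7 common carp per km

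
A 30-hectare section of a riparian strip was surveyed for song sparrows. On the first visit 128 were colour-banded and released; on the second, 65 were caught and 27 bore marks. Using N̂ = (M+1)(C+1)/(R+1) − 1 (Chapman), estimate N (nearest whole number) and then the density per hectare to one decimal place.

density ≈ 10.1 song sparrows per hectare

N̂ = 129·66/28 − 1 = 8514/28 − 1 ≈ 303.1 → 303
Density = N̂ / area = 303 / 30 ≈ 10.10 → 10.1 per hectare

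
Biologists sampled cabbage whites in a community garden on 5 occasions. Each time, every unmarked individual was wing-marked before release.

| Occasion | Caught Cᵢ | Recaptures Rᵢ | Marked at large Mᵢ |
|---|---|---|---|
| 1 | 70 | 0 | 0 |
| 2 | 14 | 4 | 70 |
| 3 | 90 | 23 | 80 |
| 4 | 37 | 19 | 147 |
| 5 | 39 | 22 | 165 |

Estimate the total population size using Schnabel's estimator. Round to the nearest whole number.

N ≈ 295

Σ MᵢCᵢ = 0·70 + 70·14 + 80·90 + 147·37 + 165·39 = 0 + 980 + 7200 + 5439 + 6435 = 20054
Σ Rᵢ = 0 + 4 + 23 + 19 + 22 = 68
N̂ = 20054 / 68 ≈ 294.9 → 295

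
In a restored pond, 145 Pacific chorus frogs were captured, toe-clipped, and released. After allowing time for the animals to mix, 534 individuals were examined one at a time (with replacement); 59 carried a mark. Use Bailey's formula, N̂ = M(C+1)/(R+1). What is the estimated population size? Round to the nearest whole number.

N̂ = 145·(534+1)/(59+1) = 145·535/60 = 77575/60 ≈ 1292.9 → 1293

N ≈ 1293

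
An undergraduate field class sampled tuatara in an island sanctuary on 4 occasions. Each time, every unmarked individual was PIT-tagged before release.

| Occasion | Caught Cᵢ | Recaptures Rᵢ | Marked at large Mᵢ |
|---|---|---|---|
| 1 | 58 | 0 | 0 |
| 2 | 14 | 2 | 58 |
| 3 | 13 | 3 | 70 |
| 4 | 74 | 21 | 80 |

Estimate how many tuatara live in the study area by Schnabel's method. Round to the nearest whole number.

Σ MᵢCᵢ = 0·58 + 58·14 + 70·13 + 80·74 = 0 + 812 + 910 + 5920 = 7642
Σ Rᵢ = 0 + 2 + 3 + 21 = 26
N̂ = 7642 / 26 ≈ 293.9 → 294

N ≈ 294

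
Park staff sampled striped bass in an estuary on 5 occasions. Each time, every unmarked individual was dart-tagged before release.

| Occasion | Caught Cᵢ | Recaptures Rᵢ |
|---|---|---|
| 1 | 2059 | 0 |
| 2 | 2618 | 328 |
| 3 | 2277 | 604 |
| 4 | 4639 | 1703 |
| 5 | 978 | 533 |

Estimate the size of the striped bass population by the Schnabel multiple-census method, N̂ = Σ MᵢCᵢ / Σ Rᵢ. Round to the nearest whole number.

N ≈ 16,411

Marked at large before each occasion: Mᵢ = Σⱼ<ᵢ (Cⱼ − Rⱼ) → M1=0, M2=2059, M3=4349, M4=6022, M5=8958
Σ MᵢCᵢ = 0·2059 + 2059·2618 + 4349·2277 + 6022·4639 + 8958·978 = 0 + 5390462 + 9902673 + 27936058 + 8760924 = 51990117
Σ Rᵢ = 0 + 328 + 604 + 1703 + 533 = 3168
N̂ = 51990117 / 3168 ≈ 16411.0 → 16411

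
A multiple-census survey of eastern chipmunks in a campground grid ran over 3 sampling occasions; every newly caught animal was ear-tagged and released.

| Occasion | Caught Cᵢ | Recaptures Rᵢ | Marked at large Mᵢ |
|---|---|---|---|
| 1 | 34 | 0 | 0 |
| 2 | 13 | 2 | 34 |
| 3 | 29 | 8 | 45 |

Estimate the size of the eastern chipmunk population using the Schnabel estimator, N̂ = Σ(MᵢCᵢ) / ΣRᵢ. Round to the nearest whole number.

N ≈ 175

Σ MᵢCᵢ = 0·34 + 34·13 + 45·29 = 0 + 442 + 1305 = 1747
Σ Rᵢ = 0 + 2 + 8 = 10
N̂ = 1747 / 10 ≈ 174.7 → 175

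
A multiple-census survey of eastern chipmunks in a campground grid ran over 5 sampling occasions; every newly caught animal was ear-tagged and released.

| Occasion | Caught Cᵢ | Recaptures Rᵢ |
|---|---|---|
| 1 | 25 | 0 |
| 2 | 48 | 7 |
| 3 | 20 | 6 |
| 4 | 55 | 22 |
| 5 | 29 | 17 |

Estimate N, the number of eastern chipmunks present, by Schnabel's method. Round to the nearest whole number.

N ≈ 196

Marked at large before each occasion: Mᵢ = Σⱼ<ᵢ (Cⱼ − Rⱼ) → M1=0, M2=25, M3=66, M4=80, M5=113
Σ MᵢCᵢ = 0·25 + 25·48 + 66·20 + 80·55 + 113·29 = 0 + 1200 + 1320 + 4400 + 3277 = 10197
Σ Rᵢ = 0 + 7 + 6 + 22 + 17 = 52
N̂ = 10197 / 52 ≈ 196.1 → 196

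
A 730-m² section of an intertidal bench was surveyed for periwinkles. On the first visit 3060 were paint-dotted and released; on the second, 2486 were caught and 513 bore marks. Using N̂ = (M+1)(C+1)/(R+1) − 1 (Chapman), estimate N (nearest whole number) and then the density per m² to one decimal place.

density ≈ 20.3 periwinkles per m²

N̂ = 3061·2487/514 − 1 = 7612707/514 − 1 ≈ 14809.7 → 14810
Density = N̂ / area = 14810 / 730 ≈ 20.29 → 20.3 per m²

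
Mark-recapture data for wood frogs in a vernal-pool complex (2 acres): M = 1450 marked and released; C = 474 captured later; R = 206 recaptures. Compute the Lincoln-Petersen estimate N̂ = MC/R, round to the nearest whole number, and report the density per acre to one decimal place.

N̂ = 1450·474/206 = 687300/206 ≈ 3336.4 → 3336
Density = N̂ / area = 3336 / 2 = 1668.0 per acre

density ≈ 1668.0 wood frogs per acre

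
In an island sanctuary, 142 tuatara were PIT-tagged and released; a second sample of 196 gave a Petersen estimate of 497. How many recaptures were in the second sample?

From N = M·C/R: R = M·C / N = 142·196 / 497 = 27832 / 497 = 56.

R = 56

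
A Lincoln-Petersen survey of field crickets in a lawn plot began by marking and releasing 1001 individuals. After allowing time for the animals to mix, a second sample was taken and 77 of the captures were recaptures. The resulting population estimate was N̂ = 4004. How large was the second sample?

From N = M·C/R: C = N·R / M = 4004·77 / 1001 = 308308 / 1001 = 308.

C = 308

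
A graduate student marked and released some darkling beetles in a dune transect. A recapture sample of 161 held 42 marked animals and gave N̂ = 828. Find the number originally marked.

M = 216

From N = M·C/R: M = N·R / C = 828·42 / 161 = 34776 / 161 = 216.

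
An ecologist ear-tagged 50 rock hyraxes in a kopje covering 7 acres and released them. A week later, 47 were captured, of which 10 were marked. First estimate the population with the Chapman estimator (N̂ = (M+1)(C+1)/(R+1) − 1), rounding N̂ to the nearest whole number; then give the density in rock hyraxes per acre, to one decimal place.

density ≈ 31.7 rock hyraxes per acre

N̂ = 51·48/11 − 1 = 2448/11 − 1 ≈ 221.5 → 222
Density = N̂ / area = 222 / 7 ≈ 31.71 → 31.7 per acre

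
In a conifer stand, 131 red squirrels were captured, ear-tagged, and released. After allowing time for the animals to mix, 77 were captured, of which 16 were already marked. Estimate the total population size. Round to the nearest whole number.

N ≈ 630

N = (131 × 77) / 16 = 10087 / 16 ≈ 630.4 → 630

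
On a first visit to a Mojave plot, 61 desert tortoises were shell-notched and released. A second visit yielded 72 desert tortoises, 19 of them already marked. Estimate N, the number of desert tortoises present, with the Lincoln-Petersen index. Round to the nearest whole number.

N ≈ 231

If marked individuals mix randomly, R/C ≈ M/N, giving N ≈ M·C/R.
N = (61 × 72) / 19 = 4392 / 19 ≈ 231.2 → 231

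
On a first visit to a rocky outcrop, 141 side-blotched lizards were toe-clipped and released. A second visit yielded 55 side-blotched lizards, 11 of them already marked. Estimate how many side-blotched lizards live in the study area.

If marked individuals mix randomly, R/C ≈ M/N, giving N ≈ M·C/R.
N = (141 × 55) / 11 = 7755 / 11 = 705

N = 705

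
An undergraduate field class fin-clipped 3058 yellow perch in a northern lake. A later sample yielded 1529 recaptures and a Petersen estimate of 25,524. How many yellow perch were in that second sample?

From N = M·C/R: C = N·R / M = 25524·1529 / 3058 = 39026196 / 3058 = 12762.

C = 12762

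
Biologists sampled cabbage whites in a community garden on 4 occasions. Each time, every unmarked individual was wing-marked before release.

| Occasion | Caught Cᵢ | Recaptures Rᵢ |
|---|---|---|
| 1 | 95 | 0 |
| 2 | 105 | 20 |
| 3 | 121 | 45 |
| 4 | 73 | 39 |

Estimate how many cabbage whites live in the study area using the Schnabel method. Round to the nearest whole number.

N ≈ 485

Marked at large before each occasion: Mᵢ = Σⱼ<ᵢ (Cⱼ − Rⱼ) → M1=0, M2=95, M3=180, M4=256
Σ MᵢCᵢ = 0·95 + 95·105 + 180·121 + 256·73 = 0 + 9975 + 21780 + 18688 = 50443
Σ Rᵢ = 0 + 20 + 45 + 39 = 104
N̂ = 50443 / 104 ≈ 485.0 → 485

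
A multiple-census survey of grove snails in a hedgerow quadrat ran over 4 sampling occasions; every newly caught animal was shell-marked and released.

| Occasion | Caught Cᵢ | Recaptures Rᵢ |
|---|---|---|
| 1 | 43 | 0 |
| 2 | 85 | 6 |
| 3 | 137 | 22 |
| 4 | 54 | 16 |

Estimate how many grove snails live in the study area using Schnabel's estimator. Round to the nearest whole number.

N ≈ 754

Marked at large before each occasion: Mᵢ = Σⱼ<ᵢ (Cⱼ − Rⱼ) → M1=0, M2=43, M3=122, M4=237
Σ MᵢCᵢ = 0·43 + 43·85 + 122·137 + 237·54 = 0 + 3655 + 16714 + 12798 = 33167
Σ Rᵢ = 0 + 6 + 22 + 16 = 44
N̂ = 33167 / 44 ≈ 753.8 → 754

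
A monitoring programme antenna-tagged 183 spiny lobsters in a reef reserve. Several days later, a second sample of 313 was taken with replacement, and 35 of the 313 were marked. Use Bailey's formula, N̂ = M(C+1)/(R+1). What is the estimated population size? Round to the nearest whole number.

N̂ = 183·(313+1)/(35+1) = 183·314/36 = 57462/36 ≈ 1596.2 → 1596

N ≈ 1596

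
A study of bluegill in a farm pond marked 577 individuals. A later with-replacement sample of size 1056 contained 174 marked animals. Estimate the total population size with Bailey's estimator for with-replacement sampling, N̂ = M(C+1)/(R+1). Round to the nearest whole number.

N̂ = 577·(1056+1)/(174+1) = 577·1057/175 = 609889/175 ≈ 3485.1 → 3485

N ≈ 3485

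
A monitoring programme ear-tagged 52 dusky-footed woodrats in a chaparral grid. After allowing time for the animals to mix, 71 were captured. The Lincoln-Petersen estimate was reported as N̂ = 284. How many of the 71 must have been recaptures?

From N = M·C/R: R = M·C / N = 52·71 / 284 = 3692 / 284 = 13.

R = 13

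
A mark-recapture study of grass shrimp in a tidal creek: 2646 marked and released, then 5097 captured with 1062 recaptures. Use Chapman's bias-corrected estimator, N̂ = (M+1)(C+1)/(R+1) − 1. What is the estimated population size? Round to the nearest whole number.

N ≈ 12,694

N̂ = (2646+1)(5097+1)/(1062+1) − 1 = 2647·5098/1063 − 1
= 13494406/1063 − 1 ≈ 12694.6 − 1 ≈ 12693.6 → 12694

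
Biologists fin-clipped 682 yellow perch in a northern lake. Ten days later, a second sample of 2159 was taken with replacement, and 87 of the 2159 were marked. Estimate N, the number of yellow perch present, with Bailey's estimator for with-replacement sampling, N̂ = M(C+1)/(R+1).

N̂ = 682·(2159+1)/(87+1) = 682·2160/88 = 1473120/88 = 16740

N = 16,740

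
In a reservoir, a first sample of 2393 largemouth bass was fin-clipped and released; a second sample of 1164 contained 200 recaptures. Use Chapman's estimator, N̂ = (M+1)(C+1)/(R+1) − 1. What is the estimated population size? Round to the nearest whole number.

N̂ = (2393+1)(1164+1)/(200+1) − 1 = 2394·1165/201 − 1
= 2789010/201 − 1 ≈ 13875.7 − 1 ≈ 13874.7 → 13875

N ≈ 13,875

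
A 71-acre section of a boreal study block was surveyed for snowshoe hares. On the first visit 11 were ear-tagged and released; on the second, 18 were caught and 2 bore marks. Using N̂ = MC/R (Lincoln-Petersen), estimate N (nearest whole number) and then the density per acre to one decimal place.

density ≈ 1.4 snowshoe hares per acre

N̂ = 11·18/2 = 198/2 = 99
Density = N̂ / area = 99 / 71 ≈ 1.39 → 1.4 per acre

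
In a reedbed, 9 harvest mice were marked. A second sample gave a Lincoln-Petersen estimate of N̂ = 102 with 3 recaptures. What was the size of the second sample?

C = 34

From N = M·C/R: C = N·R / M = 102·3 / 9 = 306 / 9 = 34.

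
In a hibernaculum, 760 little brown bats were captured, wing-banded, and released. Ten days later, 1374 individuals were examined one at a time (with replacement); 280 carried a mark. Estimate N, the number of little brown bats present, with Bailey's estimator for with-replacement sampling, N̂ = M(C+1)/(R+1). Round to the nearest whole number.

N̂ = 760·(1374+1)/(280+1) = 760·1375/281 = 1045000/281 ≈ 3718.9 → 3719

N ≈ 3719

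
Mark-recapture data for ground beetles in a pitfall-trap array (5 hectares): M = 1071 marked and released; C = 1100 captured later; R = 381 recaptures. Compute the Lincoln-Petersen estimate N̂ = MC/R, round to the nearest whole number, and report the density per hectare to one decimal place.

density ≈ 618.4 ground beetles per hectare

N̂ = 1071·1100/381 = 1178100/381 ≈ 3092.1 → 3092
Density = N̂ / area = 3092 / 5 ≈ 618.40 → 618.4 per hectare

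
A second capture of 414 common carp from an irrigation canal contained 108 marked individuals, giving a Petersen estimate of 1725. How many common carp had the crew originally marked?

M = 450

From N = M·C/R: M = N·R / C = 1725·108 / 414 = 186300 / 414 = 450.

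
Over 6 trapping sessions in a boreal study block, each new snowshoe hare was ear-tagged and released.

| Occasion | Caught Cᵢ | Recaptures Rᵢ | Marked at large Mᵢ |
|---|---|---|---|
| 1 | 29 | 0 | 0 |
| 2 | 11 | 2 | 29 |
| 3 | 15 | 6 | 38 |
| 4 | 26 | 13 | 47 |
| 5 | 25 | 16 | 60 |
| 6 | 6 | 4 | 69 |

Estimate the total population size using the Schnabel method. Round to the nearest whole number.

Σ MᵢCᵢ = 0·29 + 29·11 + 38·15 + 47·26 + 60·25 + 69·6 = 0 + 319 + 570 + 1222 + 1500 + 414 = 4025
Σ Rᵢ = 0 + 2 + 6 + 13 + 16 + 4 = 41
N̂ = 4025 / 41 ≈ 98.2 → 98

N ≈ 98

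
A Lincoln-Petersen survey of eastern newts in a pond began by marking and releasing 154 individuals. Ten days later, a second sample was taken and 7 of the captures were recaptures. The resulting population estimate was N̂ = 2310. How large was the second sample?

C = 105

From N = M·C/R: C = N·R / M = 2310·7 / 154 = 16170 / 154 = 105.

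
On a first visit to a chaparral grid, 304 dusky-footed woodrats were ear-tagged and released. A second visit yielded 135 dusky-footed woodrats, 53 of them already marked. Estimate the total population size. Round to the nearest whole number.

The marked fraction in the recapture sample should equal the marked fraction in the population: 53/135 = 304/N.
N = (304 × 135) / 53 = 41040 / 53 ≈ 774.3 → 774

N ≈ 774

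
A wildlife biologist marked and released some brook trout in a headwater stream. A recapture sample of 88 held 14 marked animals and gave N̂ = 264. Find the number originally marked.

M = 42

From N = M·C/R: M = N·R / C = 264·14 / 88 = 3696 / 88 = 42.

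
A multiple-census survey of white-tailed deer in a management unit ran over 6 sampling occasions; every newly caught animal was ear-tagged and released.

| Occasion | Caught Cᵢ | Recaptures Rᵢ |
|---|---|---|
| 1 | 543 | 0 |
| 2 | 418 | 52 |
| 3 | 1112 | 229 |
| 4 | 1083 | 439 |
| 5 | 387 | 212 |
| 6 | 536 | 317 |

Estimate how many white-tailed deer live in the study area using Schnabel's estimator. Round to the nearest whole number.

Marked at large before each occasion: Mᵢ = Σⱼ<ᵢ (Cⱼ − Rⱼ) → M1=0, M2=543, M3=909, M4=1792, M5=2436, M6=2611
Σ MᵢCᵢ = 0·543 + 543·418 + 909·1112 + 1792·1083 + 2436·387 + 2611·536 = 0 + 226974 + 1010808 + 1940736 + 942732 + 1399496 = 5520746
Σ Rᵢ = 0 + 52 + 229 + 439 + 212 + 317 = 1249
N̂ = 5520746 / 1249 ≈ 4420.1 → 4420

N ≈ 4420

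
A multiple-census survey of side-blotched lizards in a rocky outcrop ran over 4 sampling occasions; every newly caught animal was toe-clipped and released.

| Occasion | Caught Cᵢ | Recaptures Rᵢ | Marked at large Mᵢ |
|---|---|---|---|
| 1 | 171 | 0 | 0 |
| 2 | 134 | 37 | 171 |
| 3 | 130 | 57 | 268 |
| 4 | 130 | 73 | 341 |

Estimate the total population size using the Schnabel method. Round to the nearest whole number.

N ≈ 611

Σ MᵢCᵢ = 0·171 + 171·134 + 268·130 + 341·130 = 0 + 22914 + 34840 + 44330 = 102084
Σ Rᵢ = 0 + 37 + 57 + 73 = 167
N̂ = 102084 / 167 ≈ 611.3 → 611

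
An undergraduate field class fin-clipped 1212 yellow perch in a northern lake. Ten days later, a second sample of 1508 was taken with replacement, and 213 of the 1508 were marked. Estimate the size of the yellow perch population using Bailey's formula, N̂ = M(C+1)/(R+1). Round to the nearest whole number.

N ≈ 8546

N̂ = 1212·(1508+1)/(213+1) = 1212·1509/214 = 1828908/214 ≈ 8546.3 → 8546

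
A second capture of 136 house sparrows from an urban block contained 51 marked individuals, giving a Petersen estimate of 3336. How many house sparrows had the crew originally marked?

From N = M·C/R: M = N·R / C = 3336·51 / 136 = 170136 / 136 = 1251.

M = 1251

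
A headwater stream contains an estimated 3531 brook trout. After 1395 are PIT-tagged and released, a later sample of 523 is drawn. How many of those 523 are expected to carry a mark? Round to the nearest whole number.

Expected recaptures E[R] = M·C / N.
E[R] = 1395 × 523 / 3531 = 729585 / 3531 ≈ 206.6 → 207

expected recaptures ≈ 207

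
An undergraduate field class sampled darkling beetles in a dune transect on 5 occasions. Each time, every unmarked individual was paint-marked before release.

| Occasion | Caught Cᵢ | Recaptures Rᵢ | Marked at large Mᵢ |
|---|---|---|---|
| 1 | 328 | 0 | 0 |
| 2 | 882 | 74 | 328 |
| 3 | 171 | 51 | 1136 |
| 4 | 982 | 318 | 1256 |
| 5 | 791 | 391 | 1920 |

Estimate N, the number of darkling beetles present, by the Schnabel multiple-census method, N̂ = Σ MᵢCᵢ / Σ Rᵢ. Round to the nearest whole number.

N ≈ 3880

Σ MᵢCᵢ = 0·328 + 328·882 + 1136·171 + 1256·982 + 1920·791 = 0 + 289296 + 194256 + 1233392 + 1518720 = 3235664
Σ Rᵢ = 0 + 74 + 51 + 318 + 391 = 834
N̂ = 3235664 / 834 ≈ 3879.7 → 3880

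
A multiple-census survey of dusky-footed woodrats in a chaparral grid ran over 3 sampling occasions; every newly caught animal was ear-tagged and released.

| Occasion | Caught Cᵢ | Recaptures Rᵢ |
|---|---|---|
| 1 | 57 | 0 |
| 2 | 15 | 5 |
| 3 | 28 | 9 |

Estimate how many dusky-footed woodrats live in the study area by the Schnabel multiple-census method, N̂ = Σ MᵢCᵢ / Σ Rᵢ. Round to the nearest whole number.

Marked at large before each occasion: Mᵢ = Σⱼ<ᵢ (Cⱼ − Rⱼ) → M1=0, M2=57, M3=67
Σ MᵢCᵢ = 0·57 + 57·15 + 67·28 = 0 + 855 + 1876 = 2731
Σ Rᵢ = 0 + 5 + 9 = 14
N̂ = 2731 / 14 ≈ 195.1 → 195

N ≈ 195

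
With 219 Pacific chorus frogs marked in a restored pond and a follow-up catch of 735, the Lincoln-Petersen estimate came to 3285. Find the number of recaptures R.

R = 49

From N = M·C/R: R = M·C / N = 219·735 / 3285 = 160965 / 3285 = 49.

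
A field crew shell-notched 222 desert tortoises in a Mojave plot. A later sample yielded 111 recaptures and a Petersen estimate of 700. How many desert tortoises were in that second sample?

C = 350

From N = M·C/R: C = N·R / M = 700·111 / 222 = 77700 / 222 = 350.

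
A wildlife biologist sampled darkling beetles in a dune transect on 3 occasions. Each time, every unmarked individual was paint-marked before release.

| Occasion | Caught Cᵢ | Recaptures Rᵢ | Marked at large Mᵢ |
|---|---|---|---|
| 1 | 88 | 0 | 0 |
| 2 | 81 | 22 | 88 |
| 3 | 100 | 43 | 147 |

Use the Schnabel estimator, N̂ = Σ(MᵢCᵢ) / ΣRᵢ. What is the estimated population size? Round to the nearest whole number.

Σ MᵢCᵢ = 0·88 + 88·81 + 147·100 = 0 + 7128 + 14700 = 21828
Σ Rᵢ = 0 + 22 + 43 = 65
N̂ = 21828 / 65 ≈ 335.8 → 336

N ≈ 336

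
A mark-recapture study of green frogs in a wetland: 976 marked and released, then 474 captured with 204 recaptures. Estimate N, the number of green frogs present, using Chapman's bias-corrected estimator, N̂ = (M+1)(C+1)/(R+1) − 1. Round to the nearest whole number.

N̂ = (976+1)(474+1)/(204+1) − 1 = 977·475/205 − 1
= 464075/205 − 1 ≈ 2263.8 − 1 ≈ 2262.8 → 2263

N ≈ 2263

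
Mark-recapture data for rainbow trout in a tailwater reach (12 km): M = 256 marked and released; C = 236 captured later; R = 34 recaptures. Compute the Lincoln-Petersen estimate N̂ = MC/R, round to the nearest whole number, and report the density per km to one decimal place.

density ≈ 148.1 rainbow trout per km

N̂ = 256·236/34 = 60416/34 ≈ 1776.9 → 1777
Density = N̂ / area = 1777 / 12 ≈ 148.08 → 148.1 per km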